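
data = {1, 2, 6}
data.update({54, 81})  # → {1, 2, 6, 54, 81}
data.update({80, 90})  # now {1, 2, 6, 54, 80, 81, 90}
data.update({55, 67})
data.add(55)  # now {1, 2, 6, 54, 55, 67, 80, 81, 90}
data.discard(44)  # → {1, 2, 6, 54, 55, 67, 80, 81, 90}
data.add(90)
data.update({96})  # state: {1, 2, 6, 54, 55, 67, 80, 81, 90, 96}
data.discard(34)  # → {1, 2, 6, 54, 55, 67, 80, 81, 90, 96}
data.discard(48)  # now {1, 2, 6, 54, 55, 67, 80, 81, 90, 96}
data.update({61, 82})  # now {1, 2, 6, 54, 55, 61, 67, 80, 81, 82, 90, 96}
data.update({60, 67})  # {1, 2, 6, 54, 55, 60, 61, 67, 80, 81, 82, 90, 96}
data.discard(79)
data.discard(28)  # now {1, 2, 6, 54, 55, 60, 61, 67, 80, 81, 82, 90, 96}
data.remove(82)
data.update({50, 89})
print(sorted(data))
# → [1, 2, 6, 50, 54, 55, 60, 61, 67, 80, 81, 89, 90, 96]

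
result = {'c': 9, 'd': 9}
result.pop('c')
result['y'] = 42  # {'d': 9, 'y': 42}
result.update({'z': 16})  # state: {'d': 9, 'y': 42, 'z': 16}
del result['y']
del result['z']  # {'d': 9}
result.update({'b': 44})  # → {'d': 9, 'b': 44}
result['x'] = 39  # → {'d': 9, 'b': 44, 'x': 39}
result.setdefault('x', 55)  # 39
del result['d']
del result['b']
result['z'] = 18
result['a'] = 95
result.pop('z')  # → 18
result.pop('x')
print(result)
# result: {'a': 95}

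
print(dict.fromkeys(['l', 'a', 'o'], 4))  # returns {'l': 4, 'a': 4, 'o': 4}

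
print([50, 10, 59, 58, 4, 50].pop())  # 50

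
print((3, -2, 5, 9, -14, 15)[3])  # 9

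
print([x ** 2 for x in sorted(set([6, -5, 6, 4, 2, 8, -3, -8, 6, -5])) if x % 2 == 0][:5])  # [64, 4, 16, 36, 64]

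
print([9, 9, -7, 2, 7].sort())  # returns None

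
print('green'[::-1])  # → neerg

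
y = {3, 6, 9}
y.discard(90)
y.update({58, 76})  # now {3, 6, 9, 58, 76}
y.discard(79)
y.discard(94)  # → {3, 6, 9, 58, 76}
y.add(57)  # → {3, 6, 9, 57, 58, 76}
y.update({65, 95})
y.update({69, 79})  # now {3, 6, 9, 57, 58, 65, 69, 76, 79, 95}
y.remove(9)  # {3, 6, 57, 58, 65, 69, 76, 79, 95}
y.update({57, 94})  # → {3, 6, 57, 58, 65, 69, 76, 79, 94, 95}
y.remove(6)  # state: {3, 57, 58, 65, 69, 76, 79, 94, 95}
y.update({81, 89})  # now {3, 57, 58, 65, 69, 76, 79, 81, 89, 94, 95}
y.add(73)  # {3, 57, 58, 65, 69, 73, 76, 79, 81, 89, 94, 95}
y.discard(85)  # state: {3, 57, 58, 65, 69, 73, 76, 79, 81, 89, 94, 95}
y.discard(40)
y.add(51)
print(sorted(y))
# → [3, 51, 57, 58, 65, 69, 73, 76, 79, 81, 89, 94, 95]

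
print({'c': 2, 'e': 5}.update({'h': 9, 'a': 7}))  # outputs None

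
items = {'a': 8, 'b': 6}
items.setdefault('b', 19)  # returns 6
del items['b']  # {'a': 8}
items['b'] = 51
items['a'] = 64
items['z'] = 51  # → {'a': 64, 'b': 51, 'z': 51}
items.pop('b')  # 51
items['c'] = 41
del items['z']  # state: {'a': 64, 'c': 41}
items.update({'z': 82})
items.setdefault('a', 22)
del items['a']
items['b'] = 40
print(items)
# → {'c': 41, 'z': 82, 'b': 40}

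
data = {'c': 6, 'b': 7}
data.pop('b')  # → 7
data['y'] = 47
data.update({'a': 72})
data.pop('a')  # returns 72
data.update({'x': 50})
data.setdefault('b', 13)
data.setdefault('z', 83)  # 83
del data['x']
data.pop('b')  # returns 13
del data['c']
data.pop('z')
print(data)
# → {'y': 47}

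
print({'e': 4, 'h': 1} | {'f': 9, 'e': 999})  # {'e': 999, 'h': 1, 'f': 9}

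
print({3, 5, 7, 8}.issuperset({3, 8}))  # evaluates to True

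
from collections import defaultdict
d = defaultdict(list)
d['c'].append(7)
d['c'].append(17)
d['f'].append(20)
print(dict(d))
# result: {'c': [7, 17], 'f': [20]}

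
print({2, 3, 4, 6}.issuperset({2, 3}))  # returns True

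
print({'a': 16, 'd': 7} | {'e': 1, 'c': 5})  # {'a': 16, 'd': 7, 'e': 1, 'c': 5}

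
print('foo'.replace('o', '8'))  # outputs f88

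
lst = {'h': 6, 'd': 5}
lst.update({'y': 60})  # {'h': 6, 'd': 5, 'y': 60}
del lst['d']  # {'h': 6, 'y': 60}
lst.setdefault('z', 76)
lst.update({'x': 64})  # {'h': 6, 'y': 60, 'z': 76, 'x': 64}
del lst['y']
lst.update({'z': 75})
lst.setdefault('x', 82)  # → 64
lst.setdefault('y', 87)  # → 87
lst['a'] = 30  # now {'h': 6, 'z': 75, 'x': 64, 'y': 87, 'a': 30}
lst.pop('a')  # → 30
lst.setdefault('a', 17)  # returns 17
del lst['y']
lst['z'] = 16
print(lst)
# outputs {'h': 6, 'z': 16, 'x': 64, 'a': 17}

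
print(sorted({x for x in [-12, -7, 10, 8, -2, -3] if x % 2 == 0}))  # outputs [-12, -2, 8, 10]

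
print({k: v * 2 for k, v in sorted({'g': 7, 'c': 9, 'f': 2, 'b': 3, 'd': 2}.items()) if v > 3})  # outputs {'c': 18, 'g': 14}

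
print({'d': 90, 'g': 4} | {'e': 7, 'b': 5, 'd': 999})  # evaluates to {'d': 999, 'g': 4, 'e': 7, 'b': 5}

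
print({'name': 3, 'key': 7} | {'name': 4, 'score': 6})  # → {'name': 4, 'key': 7, 'score': 6}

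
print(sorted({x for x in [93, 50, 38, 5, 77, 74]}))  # [5, 38, 50, 74, 77, 93]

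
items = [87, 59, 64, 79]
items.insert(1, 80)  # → [87, 80, 59, 64, 79]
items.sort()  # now [59, 64, 79, 80, 87]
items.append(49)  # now [59, 64, 79, 80, 87, 49]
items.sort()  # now [49, 59, 64, 79, 80, 87]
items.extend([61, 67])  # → [49, 59, 64, 79, 80, 87, 61, 67]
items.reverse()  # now [67, 61, 87, 80, 79, 64, 59, 49]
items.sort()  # [49, 59, 61, 64, 67, 79, 80, 87]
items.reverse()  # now [87, 80, 79, 67, 64, 61, 59, 49]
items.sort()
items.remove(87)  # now [49, 59, 61, 64, 67, 79, 80]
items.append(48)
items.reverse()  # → [48, 80, 79, 67, 64, 61, 59, 49]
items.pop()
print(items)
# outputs [48, 80, 79, 67, 64, 61, 59]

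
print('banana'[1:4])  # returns ana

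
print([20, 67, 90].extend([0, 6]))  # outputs None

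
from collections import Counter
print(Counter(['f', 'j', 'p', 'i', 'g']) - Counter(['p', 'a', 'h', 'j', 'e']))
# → Counter({'f': 1, 'i': 1, 'g': 1})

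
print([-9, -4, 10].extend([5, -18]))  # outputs None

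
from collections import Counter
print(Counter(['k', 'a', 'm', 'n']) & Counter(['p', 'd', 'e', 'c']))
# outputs Counter()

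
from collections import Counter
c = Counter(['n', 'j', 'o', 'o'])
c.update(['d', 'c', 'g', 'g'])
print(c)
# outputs Counter({'o': 2, 'g': 2, 'n': 1, 'j': 1, 'd': 1, 'c': 1})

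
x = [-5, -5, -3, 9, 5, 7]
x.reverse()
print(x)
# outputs [7, 5, 9, -3, -5, -5]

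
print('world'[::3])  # wl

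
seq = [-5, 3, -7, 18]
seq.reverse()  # [18, -7, 3, -5]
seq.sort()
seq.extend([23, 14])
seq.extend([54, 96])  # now [-7, -5, 3, 18, 23, 14, 54, 96]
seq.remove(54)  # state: [-7, -5, 3, 18, 23, 14, 96]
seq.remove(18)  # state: [-7, -5, 3, 23, 14, 96]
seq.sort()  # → [-7, -5, 3, 14, 23, 96]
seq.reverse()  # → [96, 23, 14, 3, -5, -7]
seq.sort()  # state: [-7, -5, 3, 14, 23, 96]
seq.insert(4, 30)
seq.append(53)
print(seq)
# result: [-7, -5, 3, 14, 30, 23, 96, 53]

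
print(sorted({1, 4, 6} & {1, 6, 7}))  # [1, 6]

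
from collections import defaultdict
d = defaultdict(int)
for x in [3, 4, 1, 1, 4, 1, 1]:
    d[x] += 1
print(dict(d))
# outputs {3: 1, 4: 2, 1: 4}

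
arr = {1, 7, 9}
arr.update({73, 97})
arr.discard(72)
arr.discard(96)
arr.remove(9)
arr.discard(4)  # {1, 7, 73, 97}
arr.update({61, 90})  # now {1, 7, 61, 73, 90, 97}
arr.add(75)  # {1, 7, 61, 73, 75, 90, 97}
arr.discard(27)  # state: {1, 7, 61, 73, 75, 90, 97}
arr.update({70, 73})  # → {1, 7, 61, 70, 73, 75, 90, 97}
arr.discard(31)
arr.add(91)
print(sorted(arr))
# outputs [1, 7, 61, 70, 73, 75, 90, 91, 97]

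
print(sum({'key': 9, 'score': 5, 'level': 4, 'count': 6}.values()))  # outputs 24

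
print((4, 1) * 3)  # (4, 1, 4, 1, 4, 1)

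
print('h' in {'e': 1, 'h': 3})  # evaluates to True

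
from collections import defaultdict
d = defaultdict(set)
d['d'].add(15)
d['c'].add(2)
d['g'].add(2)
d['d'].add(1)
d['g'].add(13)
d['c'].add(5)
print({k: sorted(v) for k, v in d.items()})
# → {'d': [1, 15], 'c': [2, 5], 'g': [2, 13]}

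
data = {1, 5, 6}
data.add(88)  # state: {1, 5, 6, 88}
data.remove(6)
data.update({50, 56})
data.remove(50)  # {1, 5, 56, 88}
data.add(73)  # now {1, 5, 56, 73, 88}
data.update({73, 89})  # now {1, 5, 56, 73, 88, 89}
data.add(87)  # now {1, 5, 56, 73, 87, 88, 89}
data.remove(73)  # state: {1, 5, 56, 87, 88, 89}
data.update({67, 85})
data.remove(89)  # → {1, 5, 56, 67, 85, 87, 88}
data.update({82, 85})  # {1, 5, 56, 67, 82, 85, 87, 88}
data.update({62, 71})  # {1, 5, 56, 62, 67, 71, 82, 85, 87, 88}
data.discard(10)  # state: {1, 5, 56, 62, 67, 71, 82, 85, 87, 88}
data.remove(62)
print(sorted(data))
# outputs [1, 5, 56, 67, 71, 82, 85, 87, 88]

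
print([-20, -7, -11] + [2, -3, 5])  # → [-20, -7, -11, 2, -3, 5]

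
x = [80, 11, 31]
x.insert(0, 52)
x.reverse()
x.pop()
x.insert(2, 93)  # [31, 11, 93, 80]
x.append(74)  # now [31, 11, 93, 80, 74]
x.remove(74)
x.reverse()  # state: [80, 93, 11, 31]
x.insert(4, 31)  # [80, 93, 11, 31, 31]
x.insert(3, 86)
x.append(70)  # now [80, 93, 11, 86, 31, 31, 70]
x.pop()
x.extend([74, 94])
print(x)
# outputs [80, 93, 11, 86, 31, 31, 74, 94]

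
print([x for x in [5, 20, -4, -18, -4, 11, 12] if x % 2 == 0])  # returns [20, -4, -18, -4, 12]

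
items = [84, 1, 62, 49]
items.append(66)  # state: [84, 1, 62, 49, 66]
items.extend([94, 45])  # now [84, 1, 62, 49, 66, 94, 45]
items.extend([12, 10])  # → [84, 1, 62, 49, 66, 94, 45, 12, 10]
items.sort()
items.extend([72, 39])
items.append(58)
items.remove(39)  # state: [1, 10, 12, 45, 49, 62, 66, 84, 94, 72, 58]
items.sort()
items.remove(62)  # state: [1, 10, 12, 45, 49, 58, 66, 72, 84, 94]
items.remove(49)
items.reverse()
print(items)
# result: [94, 84, 72, 66, 58, 45, 12, 10, 1]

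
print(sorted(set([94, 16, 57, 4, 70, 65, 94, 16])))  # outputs [4, 16, 57, 65, 70, 94]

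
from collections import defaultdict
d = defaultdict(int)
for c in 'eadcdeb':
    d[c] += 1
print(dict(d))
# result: {'e': 2, 'a': 1, 'd': 2, 'c': 1, 'b': 1}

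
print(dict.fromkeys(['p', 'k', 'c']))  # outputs {'p': None, 'k': None, 'c': None}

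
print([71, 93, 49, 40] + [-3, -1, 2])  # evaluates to [71, 93, 49, 40, -3, -1, 2]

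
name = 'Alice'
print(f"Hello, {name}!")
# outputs Hello, Alice!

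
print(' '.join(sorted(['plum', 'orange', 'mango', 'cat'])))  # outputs cat mango orange plum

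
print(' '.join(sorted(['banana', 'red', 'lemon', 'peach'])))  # banana lemon peach red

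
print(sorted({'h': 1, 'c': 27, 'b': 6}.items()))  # [('b', 6), ('c', 27), ('h', 1)]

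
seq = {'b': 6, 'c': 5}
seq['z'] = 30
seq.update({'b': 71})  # {'b': 71, 'c': 5, 'z': 30}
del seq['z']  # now {'b': 71, 'c': 5}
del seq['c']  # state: {'b': 71}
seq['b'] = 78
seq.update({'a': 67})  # {'b': 78, 'a': 67}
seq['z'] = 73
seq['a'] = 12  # {'b': 78, 'a': 12, 'z': 73}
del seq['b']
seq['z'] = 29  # {'a': 12, 'z': 29}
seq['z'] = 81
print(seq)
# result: {'a': 12, 'z': 81}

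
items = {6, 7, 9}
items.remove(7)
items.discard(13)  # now {6, 9}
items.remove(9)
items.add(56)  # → {6, 56}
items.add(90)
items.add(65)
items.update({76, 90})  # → {6, 56, 65, 76, 90}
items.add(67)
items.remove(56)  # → {6, 65, 67, 76, 90}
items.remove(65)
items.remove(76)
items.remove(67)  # {6, 90}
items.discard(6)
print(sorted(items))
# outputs [90]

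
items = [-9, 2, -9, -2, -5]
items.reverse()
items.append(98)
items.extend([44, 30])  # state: [-5, -2, -9, 2, -9, 98, 44, 30]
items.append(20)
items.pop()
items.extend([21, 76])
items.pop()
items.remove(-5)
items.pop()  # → 21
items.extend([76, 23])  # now [-2, -9, 2, -9, 98, 44, 30, 76, 23]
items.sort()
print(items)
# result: [-9, -9, -2, 2, 23, 30, 44, 76, 98]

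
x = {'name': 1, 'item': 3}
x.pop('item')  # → 3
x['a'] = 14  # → {'name': 1, 'a': 14}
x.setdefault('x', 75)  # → 75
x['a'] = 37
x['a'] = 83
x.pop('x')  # 75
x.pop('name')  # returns 1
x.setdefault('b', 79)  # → 79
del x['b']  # {'a': 83}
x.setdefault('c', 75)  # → 75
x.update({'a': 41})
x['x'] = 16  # {'a': 41, 'c': 75, 'x': 16}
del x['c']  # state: {'a': 41, 'x': 16}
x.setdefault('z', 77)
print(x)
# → {'a': 41, 'x': 16, 'z': 77}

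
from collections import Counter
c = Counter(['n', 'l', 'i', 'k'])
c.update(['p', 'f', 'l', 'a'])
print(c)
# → Counter({'l': 2, 'n': 1, 'i': 1, 'k': 1, 'p': 1, 'f': 1, 'a': 1})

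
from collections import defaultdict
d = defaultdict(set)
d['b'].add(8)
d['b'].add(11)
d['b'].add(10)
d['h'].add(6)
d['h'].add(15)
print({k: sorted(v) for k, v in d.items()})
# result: {'b': [8, 10, 11], 'h': [6, 15]}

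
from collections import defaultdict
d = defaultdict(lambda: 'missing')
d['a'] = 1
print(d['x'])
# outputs missing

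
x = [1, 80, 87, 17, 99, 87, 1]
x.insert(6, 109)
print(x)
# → [1, 80, 87, 17, 99, 87, 109, 1]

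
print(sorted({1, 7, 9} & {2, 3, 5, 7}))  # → [7]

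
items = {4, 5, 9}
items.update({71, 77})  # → {4, 5, 9, 71, 77}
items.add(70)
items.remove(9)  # {4, 5, 70, 71, 77}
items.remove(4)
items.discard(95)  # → {5, 70, 71, 77}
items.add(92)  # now {5, 70, 71, 77, 92}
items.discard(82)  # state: {5, 70, 71, 77, 92}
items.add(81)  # {5, 70, 71, 77, 81, 92}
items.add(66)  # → {5, 66, 70, 71, 77, 81, 92}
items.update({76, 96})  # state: {5, 66, 70, 71, 76, 77, 81, 92, 96}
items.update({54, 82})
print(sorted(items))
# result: [5, 54, 66, 70, 71, 76, 77, 81, 82, 92, 96]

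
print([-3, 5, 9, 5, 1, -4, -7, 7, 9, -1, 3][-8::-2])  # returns [5, 5]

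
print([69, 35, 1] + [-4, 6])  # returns [69, 35, 1, -4, 6]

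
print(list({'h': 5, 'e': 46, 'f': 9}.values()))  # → [5, 46, 9]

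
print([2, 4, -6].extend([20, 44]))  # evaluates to None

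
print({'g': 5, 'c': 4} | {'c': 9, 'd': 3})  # {'g': 5, 'c': 9, 'd': 3}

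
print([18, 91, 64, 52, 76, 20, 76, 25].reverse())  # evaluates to None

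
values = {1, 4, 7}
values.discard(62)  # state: {1, 4, 7}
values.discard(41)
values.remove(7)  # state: {1, 4}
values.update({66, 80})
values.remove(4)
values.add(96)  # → {1, 66, 80, 96}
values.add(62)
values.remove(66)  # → {1, 62, 80, 96}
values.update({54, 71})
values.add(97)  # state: {1, 54, 62, 71, 80, 96, 97}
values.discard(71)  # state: {1, 54, 62, 80, 96, 97}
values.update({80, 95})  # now {1, 54, 62, 80, 95, 96, 97}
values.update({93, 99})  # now {1, 54, 62, 80, 93, 95, 96, 97, 99}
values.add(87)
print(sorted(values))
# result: [1, 54, 62, 80, 87, 93, 95, 96, 97, 99]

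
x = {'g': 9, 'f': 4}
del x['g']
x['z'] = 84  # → {'f': 4, 'z': 84}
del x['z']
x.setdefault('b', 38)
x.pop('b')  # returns 38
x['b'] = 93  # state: {'f': 4, 'b': 93}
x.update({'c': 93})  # {'f': 4, 'b': 93, 'c': 93}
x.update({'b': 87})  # {'f': 4, 'b': 87, 'c': 93}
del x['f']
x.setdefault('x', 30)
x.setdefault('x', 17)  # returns 30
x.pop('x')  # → 30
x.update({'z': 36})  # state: {'b': 87, 'c': 93, 'z': 36}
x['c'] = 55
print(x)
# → {'b': 87, 'c': 55, 'z': 36}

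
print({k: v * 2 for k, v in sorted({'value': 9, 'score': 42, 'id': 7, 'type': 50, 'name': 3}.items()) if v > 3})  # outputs {'id': 14, 'score': 84, 'type': 100, 'value': 18}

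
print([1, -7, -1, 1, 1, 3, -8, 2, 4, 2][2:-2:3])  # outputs [-1, 3]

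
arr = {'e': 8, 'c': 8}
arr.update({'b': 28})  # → {'e': 8, 'c': 8, 'b': 28}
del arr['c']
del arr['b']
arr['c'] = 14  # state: {'e': 8, 'c': 14}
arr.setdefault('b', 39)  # 39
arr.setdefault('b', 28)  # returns 39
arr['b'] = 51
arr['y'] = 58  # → {'e': 8, 'c': 14, 'b': 51, 'y': 58}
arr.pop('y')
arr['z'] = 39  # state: {'e': 8, 'c': 14, 'b': 51, 'z': 39}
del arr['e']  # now {'c': 14, 'b': 51, 'z': 39}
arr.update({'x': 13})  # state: {'c': 14, 'b': 51, 'z': 39, 'x': 13}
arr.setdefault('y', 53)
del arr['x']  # {'c': 14, 'b': 51, 'z': 39, 'y': 53}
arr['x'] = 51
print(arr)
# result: {'c': 14, 'b': 51, 'z': 39, 'y': 53, 'x': 51}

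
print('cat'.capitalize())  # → Cat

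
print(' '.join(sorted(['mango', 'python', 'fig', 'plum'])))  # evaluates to fig mango plum python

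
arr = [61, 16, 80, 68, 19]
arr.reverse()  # [19, 68, 80, 16, 61]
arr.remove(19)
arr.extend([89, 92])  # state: [68, 80, 16, 61, 89, 92]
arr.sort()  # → [16, 61, 68, 80, 89, 92]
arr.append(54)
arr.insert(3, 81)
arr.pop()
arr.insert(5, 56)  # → [16, 61, 68, 81, 80, 56, 89, 92]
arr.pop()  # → 92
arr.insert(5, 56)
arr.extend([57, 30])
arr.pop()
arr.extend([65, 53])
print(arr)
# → [16, 61, 68, 81, 80, 56, 56, 89, 57, 65, 53]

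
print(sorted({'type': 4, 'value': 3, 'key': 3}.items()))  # [('key', 3), ('type', 4), ('value', 3)]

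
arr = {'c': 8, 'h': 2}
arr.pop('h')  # 2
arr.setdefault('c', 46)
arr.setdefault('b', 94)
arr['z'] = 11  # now {'c': 8, 'b': 94, 'z': 11}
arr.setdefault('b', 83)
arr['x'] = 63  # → {'c': 8, 'b': 94, 'z': 11, 'x': 63}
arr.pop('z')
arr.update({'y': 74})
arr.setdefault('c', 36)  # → 8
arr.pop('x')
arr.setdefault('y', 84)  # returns 74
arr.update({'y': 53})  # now {'c': 8, 'b': 94, 'y': 53}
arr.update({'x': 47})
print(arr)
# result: {'c': 8, 'b': 94, 'y': 53, 'x': 47}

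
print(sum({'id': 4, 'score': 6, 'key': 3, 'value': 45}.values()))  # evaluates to 58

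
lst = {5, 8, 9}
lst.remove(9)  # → {5, 8}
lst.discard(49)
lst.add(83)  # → {5, 8, 83}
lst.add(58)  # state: {5, 8, 58, 83}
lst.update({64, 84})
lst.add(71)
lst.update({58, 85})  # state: {5, 8, 58, 64, 71, 83, 84, 85}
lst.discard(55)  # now {5, 8, 58, 64, 71, 83, 84, 85}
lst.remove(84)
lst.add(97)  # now {5, 8, 58, 64, 71, 83, 85, 97}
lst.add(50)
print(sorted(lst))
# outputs [5, 8, 50, 58, 64, 71, 83, 85, 97]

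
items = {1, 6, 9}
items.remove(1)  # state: {6, 9}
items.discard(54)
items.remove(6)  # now {9}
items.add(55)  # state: {9, 55}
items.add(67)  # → {9, 55, 67}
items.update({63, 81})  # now {9, 55, 63, 67, 81}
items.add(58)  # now {9, 55, 58, 63, 67, 81}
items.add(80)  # {9, 55, 58, 63, 67, 80, 81}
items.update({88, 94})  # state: {9, 55, 58, 63, 67, 80, 81, 88, 94}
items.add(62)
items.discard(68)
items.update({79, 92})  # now {9, 55, 58, 62, 63, 67, 79, 80, 81, 88, 92, 94}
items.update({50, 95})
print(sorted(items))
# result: [9, 50, 55, 58, 62, 63, 67, 79, 80, 81, 88, 92, 94, 95]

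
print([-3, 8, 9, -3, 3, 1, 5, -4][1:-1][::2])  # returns [8, -3, 1]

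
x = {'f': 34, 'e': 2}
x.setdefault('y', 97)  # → 97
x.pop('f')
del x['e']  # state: {'y': 97}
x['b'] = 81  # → {'y': 97, 'b': 81}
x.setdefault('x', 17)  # 17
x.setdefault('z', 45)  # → 45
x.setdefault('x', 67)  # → 17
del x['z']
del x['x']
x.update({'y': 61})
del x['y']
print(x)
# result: {'b': 81}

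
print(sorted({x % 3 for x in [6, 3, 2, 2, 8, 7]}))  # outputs [0, 1, 2]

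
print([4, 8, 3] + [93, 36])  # [4, 8, 3, 93, 36]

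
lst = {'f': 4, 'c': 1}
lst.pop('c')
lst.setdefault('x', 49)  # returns 49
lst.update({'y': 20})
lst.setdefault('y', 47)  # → 20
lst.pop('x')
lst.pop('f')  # 4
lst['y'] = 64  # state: {'y': 64}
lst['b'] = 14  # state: {'y': 64, 'b': 14}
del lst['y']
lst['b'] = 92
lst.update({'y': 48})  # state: {'b': 92, 'y': 48}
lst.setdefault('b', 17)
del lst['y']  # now {'b': 92}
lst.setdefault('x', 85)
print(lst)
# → {'b': 92, 'x': 85}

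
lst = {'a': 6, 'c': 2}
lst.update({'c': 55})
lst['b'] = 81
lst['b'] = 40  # {'a': 6, 'c': 55, 'b': 40}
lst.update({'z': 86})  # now {'a': 6, 'c': 55, 'b': 40, 'z': 86}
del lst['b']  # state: {'a': 6, 'c': 55, 'z': 86}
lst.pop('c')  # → 55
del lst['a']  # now {'z': 86}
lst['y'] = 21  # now {'z': 86, 'y': 21}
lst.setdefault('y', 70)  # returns 21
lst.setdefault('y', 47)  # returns 21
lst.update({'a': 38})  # {'z': 86, 'y': 21, 'a': 38}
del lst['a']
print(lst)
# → {'z': 86, 'y': 21}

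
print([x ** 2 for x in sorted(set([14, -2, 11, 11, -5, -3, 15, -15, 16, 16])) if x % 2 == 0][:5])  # [4, 196, 256]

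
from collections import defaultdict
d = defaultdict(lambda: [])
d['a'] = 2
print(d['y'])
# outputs []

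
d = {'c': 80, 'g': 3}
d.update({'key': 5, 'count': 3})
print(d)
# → {'c': 80, 'g': 3, 'key': 5, 'count': 3}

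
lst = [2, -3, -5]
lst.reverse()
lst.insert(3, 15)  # [-5, -3, 2, 15]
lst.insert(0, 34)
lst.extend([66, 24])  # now [34, -5, -3, 2, 15, 66, 24]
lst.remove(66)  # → [34, -5, -3, 2, 15, 24]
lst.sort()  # [-5, -3, 2, 15, 24, 34]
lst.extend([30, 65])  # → [-5, -3, 2, 15, 24, 34, 30, 65]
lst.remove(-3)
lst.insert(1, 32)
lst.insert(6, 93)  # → [-5, 32, 2, 15, 24, 34, 93, 30, 65]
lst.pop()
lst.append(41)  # [-5, 32, 2, 15, 24, 34, 93, 30, 41]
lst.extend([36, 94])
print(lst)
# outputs [-5, 32, 2, 15, 24, 34, 93, 30, 41, 36, 94]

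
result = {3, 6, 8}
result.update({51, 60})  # {3, 6, 8, 51, 60}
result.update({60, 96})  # {3, 6, 8, 51, 60, 96}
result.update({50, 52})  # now {3, 6, 8, 50, 51, 52, 60, 96}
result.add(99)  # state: {3, 6, 8, 50, 51, 52, 60, 96, 99}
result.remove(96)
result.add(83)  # {3, 6, 8, 50, 51, 52, 60, 83, 99}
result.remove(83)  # {3, 6, 8, 50, 51, 52, 60, 99}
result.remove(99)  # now {3, 6, 8, 50, 51, 52, 60}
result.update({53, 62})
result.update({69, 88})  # {3, 6, 8, 50, 51, 52, 53, 60, 62, 69, 88}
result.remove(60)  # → {3, 6, 8, 50, 51, 52, 53, 62, 69, 88}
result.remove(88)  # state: {3, 6, 8, 50, 51, 52, 53, 62, 69}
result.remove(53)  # {3, 6, 8, 50, 51, 52, 62, 69}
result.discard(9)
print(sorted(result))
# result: [3, 6, 8, 50, 51, 52, 62, 69]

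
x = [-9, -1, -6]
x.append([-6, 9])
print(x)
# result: [-9, -1, -6, [-6, 9]]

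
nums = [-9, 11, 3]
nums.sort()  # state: [-9, 3, 11]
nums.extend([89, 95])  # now [-9, 3, 11, 89, 95]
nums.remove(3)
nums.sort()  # [-9, 11, 89, 95]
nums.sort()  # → [-9, 11, 89, 95]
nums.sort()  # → [-9, 11, 89, 95]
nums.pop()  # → 95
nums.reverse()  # [89, 11, -9]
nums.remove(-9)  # [89, 11]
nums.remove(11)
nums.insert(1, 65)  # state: [89, 65]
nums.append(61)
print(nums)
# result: [89, 65, 61]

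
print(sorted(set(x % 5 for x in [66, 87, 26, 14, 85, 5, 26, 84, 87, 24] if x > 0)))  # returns [0, 1, 2, 4]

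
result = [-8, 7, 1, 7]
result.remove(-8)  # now [7, 1, 7]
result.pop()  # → 7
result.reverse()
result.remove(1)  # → [7]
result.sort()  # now [7]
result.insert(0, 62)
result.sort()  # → [7, 62]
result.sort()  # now [7, 62]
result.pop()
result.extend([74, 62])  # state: [7, 74, 62]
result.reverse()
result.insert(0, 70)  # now [70, 62, 74, 7]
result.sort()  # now [7, 62, 70, 74]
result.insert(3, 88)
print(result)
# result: [7, 62, 70, 88, 74]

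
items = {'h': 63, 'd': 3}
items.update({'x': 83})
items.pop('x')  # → 83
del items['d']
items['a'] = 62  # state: {'h': 63, 'a': 62}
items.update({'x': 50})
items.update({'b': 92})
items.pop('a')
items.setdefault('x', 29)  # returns 50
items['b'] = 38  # {'h': 63, 'x': 50, 'b': 38}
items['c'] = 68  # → {'h': 63, 'x': 50, 'b': 38, 'c': 68}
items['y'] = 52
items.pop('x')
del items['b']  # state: {'h': 63, 'c': 68, 'y': 52}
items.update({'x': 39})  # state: {'h': 63, 'c': 68, 'y': 52, 'x': 39}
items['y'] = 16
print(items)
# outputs {'h': 63, 'c': 68, 'y': 16, 'x': 39}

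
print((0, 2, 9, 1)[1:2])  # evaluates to (2,)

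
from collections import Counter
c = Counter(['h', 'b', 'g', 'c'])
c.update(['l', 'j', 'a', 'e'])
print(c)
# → Counter({'h': 1, 'b': 1, 'g': 1, 'c': 1, 'l': 1, 'j': 1, 'a': 1, 'e': 1})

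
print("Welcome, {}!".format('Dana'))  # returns Welcome, Dana!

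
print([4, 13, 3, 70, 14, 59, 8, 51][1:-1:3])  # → [13, 14]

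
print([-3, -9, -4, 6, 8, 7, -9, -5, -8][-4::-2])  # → [7, 6, -9]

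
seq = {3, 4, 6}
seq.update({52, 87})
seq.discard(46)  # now {3, 4, 6, 52, 87}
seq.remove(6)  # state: {3, 4, 52, 87}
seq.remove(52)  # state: {3, 4, 87}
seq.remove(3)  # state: {4, 87}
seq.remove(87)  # {4}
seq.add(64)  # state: {4, 64}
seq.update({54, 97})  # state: {4, 54, 64, 97}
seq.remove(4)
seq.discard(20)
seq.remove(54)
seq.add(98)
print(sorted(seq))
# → [64, 97, 98]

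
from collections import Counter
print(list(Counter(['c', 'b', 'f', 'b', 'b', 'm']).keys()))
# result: ['c', 'b', 'f', 'm']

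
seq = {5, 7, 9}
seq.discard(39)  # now {5, 7, 9}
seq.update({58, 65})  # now {5, 7, 9, 58, 65}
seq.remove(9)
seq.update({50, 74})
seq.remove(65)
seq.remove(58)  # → {5, 7, 50, 74}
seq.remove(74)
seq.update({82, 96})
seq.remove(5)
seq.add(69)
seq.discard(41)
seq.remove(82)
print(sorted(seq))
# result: [7, 50, 69, 96]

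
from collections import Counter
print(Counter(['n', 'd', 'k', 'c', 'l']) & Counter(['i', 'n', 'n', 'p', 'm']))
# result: Counter({'n': 1})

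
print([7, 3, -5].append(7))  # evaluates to None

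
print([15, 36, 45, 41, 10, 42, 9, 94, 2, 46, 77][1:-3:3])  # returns [36, 10, 94]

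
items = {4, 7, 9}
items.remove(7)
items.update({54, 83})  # {4, 9, 54, 83}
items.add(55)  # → {4, 9, 54, 55, 83}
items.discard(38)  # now {4, 9, 54, 55, 83}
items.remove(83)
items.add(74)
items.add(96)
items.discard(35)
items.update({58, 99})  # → {4, 9, 54, 55, 58, 74, 96, 99}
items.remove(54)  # {4, 9, 55, 58, 74, 96, 99}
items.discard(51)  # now {4, 9, 55, 58, 74, 96, 99}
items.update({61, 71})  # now {4, 9, 55, 58, 61, 71, 74, 96, 99}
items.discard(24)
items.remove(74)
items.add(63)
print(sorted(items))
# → [4, 9, 55, 58, 61, 63, 71, 96, 99]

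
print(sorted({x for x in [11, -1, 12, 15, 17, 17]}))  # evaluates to [-1, 11, 12, 15, 17]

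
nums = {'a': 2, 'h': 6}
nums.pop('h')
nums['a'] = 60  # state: {'a': 60}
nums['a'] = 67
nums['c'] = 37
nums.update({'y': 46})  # {'a': 67, 'c': 37, 'y': 46}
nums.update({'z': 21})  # {'a': 67, 'c': 37, 'y': 46, 'z': 21}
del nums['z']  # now {'a': 67, 'c': 37, 'y': 46}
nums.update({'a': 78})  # {'a': 78, 'c': 37, 'y': 46}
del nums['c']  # {'a': 78, 'y': 46}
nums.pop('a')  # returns 78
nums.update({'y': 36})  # {'y': 36}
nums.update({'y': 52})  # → {'y': 52}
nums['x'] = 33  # {'y': 52, 'x': 33}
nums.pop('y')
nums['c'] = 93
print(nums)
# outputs {'x': 33, 'c': 93}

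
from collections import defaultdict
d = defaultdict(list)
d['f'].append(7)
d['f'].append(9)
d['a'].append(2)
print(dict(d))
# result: {'f': [7, 9], 'a': [2]}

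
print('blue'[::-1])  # eulb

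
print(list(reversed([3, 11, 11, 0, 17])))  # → [17, 0, 11, 11, 3]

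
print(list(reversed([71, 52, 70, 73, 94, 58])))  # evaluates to [58, 94, 73, 70, 52, 71]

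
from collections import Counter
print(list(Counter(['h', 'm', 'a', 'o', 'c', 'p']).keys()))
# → ['h', 'm', 'a', 'o', 'c', 'p']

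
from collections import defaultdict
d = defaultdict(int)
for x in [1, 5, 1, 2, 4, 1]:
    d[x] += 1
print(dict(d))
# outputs {1: 3, 5: 1, 2: 1, 4: 1}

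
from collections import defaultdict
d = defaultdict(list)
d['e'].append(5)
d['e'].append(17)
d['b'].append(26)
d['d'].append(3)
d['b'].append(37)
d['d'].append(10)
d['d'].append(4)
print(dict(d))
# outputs {'e': [5, 17], 'b': [26, 37], 'd': [3, 10, 4]}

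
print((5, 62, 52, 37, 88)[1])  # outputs 62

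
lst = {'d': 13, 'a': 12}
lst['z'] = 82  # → {'d': 13, 'a': 12, 'z': 82}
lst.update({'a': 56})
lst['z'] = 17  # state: {'d': 13, 'a': 56, 'z': 17}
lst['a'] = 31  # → {'d': 13, 'a': 31, 'z': 17}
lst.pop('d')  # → 13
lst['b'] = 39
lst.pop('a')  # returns 31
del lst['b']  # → {'z': 17}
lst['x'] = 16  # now {'z': 17, 'x': 16}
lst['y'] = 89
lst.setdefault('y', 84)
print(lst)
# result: {'z': 17, 'x': 16, 'y': 89}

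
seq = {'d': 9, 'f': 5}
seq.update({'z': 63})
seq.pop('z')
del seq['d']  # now {'f': 5}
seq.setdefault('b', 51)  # 51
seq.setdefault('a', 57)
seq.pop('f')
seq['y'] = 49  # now {'b': 51, 'a': 57, 'y': 49}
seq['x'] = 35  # {'b': 51, 'a': 57, 'y': 49, 'x': 35}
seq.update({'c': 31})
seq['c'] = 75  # {'b': 51, 'a': 57, 'y': 49, 'x': 35, 'c': 75}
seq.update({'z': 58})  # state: {'b': 51, 'a': 57, 'y': 49, 'x': 35, 'c': 75, 'z': 58}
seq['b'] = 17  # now {'b': 17, 'a': 57, 'y': 49, 'x': 35, 'c': 75, 'z': 58}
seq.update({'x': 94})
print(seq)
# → {'b': 17, 'a': 57, 'y': 49, 'x': 94, 'c': 75, 'z': 58}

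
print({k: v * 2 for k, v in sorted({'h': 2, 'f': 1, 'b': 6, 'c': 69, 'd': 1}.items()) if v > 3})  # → {'b': 12, 'c': 138}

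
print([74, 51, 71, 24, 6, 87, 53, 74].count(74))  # 2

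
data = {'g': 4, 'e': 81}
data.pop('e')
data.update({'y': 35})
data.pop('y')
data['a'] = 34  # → {'g': 4, 'a': 34}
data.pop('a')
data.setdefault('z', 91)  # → 91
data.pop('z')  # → 91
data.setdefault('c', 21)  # 21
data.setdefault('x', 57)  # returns 57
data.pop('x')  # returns 57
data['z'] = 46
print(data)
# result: {'g': 4, 'c': 21, 'z': 46}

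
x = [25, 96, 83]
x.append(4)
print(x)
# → [25, 96, 83, 4]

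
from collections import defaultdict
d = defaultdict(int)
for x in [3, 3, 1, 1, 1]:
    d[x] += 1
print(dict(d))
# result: {3: 2, 1: 3}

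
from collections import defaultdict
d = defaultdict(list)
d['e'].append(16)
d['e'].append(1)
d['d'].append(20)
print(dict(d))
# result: {'e': [16, 1], 'd': [20]}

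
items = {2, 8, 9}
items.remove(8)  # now {2, 9}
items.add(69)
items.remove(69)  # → {2, 9}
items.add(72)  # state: {2, 9, 72}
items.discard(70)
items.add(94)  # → {2, 9, 72, 94}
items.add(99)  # {2, 9, 72, 94, 99}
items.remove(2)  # {9, 72, 94, 99}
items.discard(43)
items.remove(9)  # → {72, 94, 99}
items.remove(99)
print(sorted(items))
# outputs [72, 94]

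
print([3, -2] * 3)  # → [3, -2, 3, -2, 3, -2]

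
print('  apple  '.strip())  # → apple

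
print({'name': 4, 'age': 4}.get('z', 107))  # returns 107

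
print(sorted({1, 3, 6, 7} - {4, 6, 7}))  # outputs [1, 3]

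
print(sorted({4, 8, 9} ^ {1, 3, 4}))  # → [1, 3, 8, 9]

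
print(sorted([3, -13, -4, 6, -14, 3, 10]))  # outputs [-14, -13, -4, 3, 3, 6, 10]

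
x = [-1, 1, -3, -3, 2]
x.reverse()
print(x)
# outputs [2, -3, -3, 1, -1]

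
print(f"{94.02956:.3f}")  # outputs 94.030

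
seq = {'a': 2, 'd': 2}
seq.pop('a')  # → 2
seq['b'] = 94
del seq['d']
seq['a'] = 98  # {'b': 94, 'a': 98}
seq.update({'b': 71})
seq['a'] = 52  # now {'b': 71, 'a': 52}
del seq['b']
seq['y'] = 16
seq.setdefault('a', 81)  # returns 52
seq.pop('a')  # 52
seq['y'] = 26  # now {'y': 26}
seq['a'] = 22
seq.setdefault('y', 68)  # 26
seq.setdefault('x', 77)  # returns 77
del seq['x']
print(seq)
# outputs {'y': 26, 'a': 22}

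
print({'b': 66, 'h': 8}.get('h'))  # 8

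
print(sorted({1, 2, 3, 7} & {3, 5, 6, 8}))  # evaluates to [3]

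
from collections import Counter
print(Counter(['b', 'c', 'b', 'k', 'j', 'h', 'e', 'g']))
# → Counter({'b': 2, 'c': 1, 'k': 1, 'j': 1, 'h': 1, 'e': 1, 'g': 1})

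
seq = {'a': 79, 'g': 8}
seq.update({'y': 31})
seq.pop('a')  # 79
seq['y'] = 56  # {'g': 8, 'y': 56}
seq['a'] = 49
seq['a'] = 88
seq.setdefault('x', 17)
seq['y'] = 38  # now {'g': 8, 'y': 38, 'a': 88, 'x': 17}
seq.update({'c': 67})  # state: {'g': 8, 'y': 38, 'a': 88, 'x': 17, 'c': 67}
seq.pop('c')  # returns 67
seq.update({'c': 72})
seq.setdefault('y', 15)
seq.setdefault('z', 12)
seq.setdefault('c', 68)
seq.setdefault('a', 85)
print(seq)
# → {'g': 8, 'y': 38, 'a': 88, 'x': 17, 'c': 72, 'z': 12}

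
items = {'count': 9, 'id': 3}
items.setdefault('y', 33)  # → 33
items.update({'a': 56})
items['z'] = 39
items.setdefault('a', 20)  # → 56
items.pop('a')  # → 56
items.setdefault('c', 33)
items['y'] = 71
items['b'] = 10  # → {'count': 9, 'id': 3, 'y': 71, 'z': 39, 'c': 33, 'b': 10}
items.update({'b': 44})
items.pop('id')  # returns 3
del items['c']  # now {'count': 9, 'y': 71, 'z': 39, 'b': 44}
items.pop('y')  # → 71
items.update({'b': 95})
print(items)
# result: {'count': 9, 'z': 39, 'b': 95}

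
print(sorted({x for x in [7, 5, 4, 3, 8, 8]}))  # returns [3, 4, 5, 7, 8]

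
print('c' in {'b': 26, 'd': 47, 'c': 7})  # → True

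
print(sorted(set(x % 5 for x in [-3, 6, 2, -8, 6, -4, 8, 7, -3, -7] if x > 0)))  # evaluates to [1, 2, 3]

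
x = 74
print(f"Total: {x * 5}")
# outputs Total: 370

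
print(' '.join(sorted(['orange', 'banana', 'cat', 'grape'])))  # banana cat grape orange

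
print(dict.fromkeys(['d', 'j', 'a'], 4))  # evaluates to {'d': 4, 'j': 4, 'a': 4}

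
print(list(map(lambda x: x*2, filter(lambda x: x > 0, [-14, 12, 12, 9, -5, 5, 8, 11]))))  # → [24, 24, 18, 10, 16, 22]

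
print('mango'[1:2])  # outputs a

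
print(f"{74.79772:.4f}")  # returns 74.7977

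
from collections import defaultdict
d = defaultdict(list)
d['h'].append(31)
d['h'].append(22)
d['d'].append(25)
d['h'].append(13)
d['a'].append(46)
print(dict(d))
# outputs {'h': [31, 22, 13], 'd': [25], 'a': [46]}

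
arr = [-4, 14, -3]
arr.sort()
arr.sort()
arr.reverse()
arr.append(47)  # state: [14, -3, -4, 47]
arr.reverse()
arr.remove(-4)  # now [47, -3, 14]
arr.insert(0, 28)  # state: [28, 47, -3, 14]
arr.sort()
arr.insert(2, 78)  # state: [-3, 14, 78, 28, 47]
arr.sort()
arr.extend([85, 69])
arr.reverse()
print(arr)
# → [69, 85, 78, 47, 28, 14, -3]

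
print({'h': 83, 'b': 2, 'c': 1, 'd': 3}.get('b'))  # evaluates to 2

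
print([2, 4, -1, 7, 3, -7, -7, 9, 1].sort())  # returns None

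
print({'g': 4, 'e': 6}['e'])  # 6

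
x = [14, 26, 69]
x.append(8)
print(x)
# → [14, 26, 69, 8]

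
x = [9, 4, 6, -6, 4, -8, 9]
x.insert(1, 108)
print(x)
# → [9, 108, 4, 6, -6, 4, -8, 9]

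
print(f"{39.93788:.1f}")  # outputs 39.9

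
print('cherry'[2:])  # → erry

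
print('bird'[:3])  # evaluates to bir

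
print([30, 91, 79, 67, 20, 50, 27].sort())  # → None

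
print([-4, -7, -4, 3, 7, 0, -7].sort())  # None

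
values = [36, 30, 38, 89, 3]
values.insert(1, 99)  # [36, 99, 30, 38, 89, 3]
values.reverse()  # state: [3, 89, 38, 30, 99, 36]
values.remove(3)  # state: [89, 38, 30, 99, 36]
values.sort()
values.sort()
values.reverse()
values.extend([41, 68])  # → [99, 89, 38, 36, 30, 41, 68]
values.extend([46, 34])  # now [99, 89, 38, 36, 30, 41, 68, 46, 34]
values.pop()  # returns 34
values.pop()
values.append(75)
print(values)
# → [99, 89, 38, 36, 30, 41, 68, 75]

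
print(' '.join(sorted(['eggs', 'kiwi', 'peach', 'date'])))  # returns date eggs kiwi peach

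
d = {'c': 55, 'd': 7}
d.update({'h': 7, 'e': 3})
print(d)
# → {'c': 55, 'd': 7, 'h': 7, 'e': 3}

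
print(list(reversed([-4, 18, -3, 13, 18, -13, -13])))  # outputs [-13, -13, 18, 13, -3, 18, -4]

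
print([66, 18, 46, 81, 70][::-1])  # [70, 81, 46, 18, 66]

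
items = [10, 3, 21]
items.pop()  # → 21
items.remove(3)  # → [10]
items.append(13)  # [10, 13]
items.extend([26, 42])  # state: [10, 13, 26, 42]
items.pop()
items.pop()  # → 26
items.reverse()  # [13, 10]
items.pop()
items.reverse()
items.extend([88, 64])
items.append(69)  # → [13, 88, 64, 69]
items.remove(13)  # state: [88, 64, 69]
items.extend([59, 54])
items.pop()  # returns 54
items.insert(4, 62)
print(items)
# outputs [88, 64, 69, 59, 62]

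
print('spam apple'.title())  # Spam Apple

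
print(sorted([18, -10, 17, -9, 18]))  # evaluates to [-10, -9, 17, 18, 18]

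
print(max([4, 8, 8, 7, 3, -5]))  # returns 8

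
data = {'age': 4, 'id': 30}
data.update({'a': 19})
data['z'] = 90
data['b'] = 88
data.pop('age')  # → 4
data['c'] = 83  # {'id': 30, 'a': 19, 'z': 90, 'b': 88, 'c': 83}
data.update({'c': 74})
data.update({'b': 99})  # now {'id': 30, 'a': 19, 'z': 90, 'b': 99, 'c': 74}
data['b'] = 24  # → {'id': 30, 'a': 19, 'z': 90, 'b': 24, 'c': 74}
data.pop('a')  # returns 19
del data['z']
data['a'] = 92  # {'id': 30, 'b': 24, 'c': 74, 'a': 92}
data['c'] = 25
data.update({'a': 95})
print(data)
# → {'id': 30, 'b': 24, 'c': 25, 'a': 95}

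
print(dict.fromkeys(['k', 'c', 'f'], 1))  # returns {'k': 1, 'c': 1, 'f': 1}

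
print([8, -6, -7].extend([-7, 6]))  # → None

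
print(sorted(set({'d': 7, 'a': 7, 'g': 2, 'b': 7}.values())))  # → [2, 7]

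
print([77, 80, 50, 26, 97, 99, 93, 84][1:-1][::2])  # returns [80, 26, 99]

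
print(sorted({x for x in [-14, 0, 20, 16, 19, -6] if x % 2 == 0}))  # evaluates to [-14, -6, 0, 16, 20]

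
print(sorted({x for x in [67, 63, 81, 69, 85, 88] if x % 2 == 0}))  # [88]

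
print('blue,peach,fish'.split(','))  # ['blue', 'peach', 'fish']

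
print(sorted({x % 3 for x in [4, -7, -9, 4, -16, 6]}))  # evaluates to [0, 1, 2]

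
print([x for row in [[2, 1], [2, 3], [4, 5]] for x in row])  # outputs [2, 1, 2, 3, 4, 5]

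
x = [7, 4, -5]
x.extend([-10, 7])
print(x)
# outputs [7, 4, -5, -10, 7]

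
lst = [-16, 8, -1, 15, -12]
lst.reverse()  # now [-12, 15, -1, 8, -16]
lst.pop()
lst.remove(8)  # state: [-12, 15, -1]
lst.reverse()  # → [-1, 15, -12]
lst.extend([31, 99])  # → [-1, 15, -12, 31, 99]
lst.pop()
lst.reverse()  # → [31, -12, 15, -1]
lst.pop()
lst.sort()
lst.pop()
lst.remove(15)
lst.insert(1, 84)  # [-12, 84]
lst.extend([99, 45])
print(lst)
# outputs [-12, 84, 99, 45]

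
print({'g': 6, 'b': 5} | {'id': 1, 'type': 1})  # {'g': 6, 'b': 5, 'id': 1, 'type': 1}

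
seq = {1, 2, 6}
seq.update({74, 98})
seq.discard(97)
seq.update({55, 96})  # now {1, 2, 6, 55, 74, 96, 98}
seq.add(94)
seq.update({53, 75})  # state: {1, 2, 6, 53, 55, 74, 75, 94, 96, 98}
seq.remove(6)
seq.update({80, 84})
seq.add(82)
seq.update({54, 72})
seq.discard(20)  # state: {1, 2, 53, 54, 55, 72, 74, 75, 80, 82, 84, 94, 96, 98}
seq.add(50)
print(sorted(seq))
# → [1, 2, 50, 53, 54, 55, 72, 74, 75, 80, 82, 84, 94, 96, 98]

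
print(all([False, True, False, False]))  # False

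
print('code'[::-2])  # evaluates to eo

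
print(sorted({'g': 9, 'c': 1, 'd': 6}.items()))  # [('c', 1), ('d', 6), ('g', 9)]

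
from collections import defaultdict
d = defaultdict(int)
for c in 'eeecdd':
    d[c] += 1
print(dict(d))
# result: {'e': 3, 'c': 1, 'd': 2}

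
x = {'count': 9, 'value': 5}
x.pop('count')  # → 9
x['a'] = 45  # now {'value': 5, 'a': 45}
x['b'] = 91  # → {'value': 5, 'a': 45, 'b': 91}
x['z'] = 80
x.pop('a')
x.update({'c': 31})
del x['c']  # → {'value': 5, 'b': 91, 'z': 80}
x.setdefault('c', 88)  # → 88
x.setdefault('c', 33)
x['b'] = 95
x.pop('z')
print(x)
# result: {'value': 5, 'b': 95, 'c': 88}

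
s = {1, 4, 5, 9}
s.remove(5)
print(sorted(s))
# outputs [1, 4, 9]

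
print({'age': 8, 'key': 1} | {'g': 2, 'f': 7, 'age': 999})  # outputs {'age': 999, 'key': 1, 'g': 2, 'f': 7}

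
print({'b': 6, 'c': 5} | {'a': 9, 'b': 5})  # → {'b': 5, 'c': 5, 'a': 9}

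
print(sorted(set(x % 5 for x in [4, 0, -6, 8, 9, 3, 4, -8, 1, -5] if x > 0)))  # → [1, 3, 4]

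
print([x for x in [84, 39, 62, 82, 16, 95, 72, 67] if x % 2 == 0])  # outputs [84, 62, 82, 16, 72]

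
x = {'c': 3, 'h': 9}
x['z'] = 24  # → {'c': 3, 'h': 9, 'z': 24}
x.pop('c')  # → 3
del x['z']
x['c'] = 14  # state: {'h': 9, 'c': 14}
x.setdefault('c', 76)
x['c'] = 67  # {'h': 9, 'c': 67}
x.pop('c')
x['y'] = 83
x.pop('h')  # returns 9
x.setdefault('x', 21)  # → 21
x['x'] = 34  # {'y': 83, 'x': 34}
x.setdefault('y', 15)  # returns 83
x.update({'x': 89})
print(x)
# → {'y': 83, 'x': 89}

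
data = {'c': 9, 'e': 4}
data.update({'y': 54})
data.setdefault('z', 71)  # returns 71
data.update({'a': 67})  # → {'c': 9, 'e': 4, 'y': 54, 'z': 71, 'a': 67}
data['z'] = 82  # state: {'c': 9, 'e': 4, 'y': 54, 'z': 82, 'a': 67}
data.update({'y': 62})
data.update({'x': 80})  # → {'c': 9, 'e': 4, 'y': 62, 'z': 82, 'a': 67, 'x': 80}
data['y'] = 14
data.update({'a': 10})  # {'c': 9, 'e': 4, 'y': 14, 'z': 82, 'a': 10, 'x': 80}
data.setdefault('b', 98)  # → 98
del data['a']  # {'c': 9, 'e': 4, 'y': 14, 'z': 82, 'x': 80, 'b': 98}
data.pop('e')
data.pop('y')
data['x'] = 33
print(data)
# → {'c': 9, 'z': 82, 'x': 33, 'b': 98}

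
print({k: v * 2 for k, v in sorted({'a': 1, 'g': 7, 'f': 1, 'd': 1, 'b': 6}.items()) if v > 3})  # {'b': 12, 'g': 14}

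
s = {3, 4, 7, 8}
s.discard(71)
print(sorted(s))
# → [3, 4, 7, 8]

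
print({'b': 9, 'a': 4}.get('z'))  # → None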